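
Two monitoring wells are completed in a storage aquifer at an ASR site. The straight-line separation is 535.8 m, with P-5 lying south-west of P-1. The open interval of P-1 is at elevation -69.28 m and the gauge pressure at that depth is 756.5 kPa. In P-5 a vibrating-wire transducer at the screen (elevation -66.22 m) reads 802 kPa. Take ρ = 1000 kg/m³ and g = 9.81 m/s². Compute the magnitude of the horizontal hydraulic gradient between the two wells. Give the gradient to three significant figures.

i ≈ 0.0144

Pressure head at P-1: ψ = P/(ρg) = 756.5×1000 / (1000 × 9.81) = 77.12 m.
Total head at P-1: h = z + ψ = -69.28 + 77.12 = 7.84 m.
Pressure head at P-5: ψ = P/(ρg) = 802×1000 / (1000 × 9.81) = 81.75 m.
Total head at P-5: h = z + ψ = -66.22 + 81.75 = 15.53 m.
Head difference: h(P-1) − h(P-5) = 7.84 − 15.53 = -7.69 m.
Hydraulic gradient: i = |Δh| / L = 7.69 / 535.8 = 0.0144.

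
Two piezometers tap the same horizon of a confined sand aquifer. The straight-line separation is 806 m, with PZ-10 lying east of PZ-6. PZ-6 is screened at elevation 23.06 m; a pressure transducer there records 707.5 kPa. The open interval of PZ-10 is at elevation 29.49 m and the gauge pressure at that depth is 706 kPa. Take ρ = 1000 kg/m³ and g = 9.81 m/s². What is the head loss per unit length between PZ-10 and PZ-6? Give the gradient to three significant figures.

i ≈ 0.00779 m/m

Pressure head at PZ-6: ψ = P/(ρg) = 707.5×1000 / (1000 × 9.81) = 72.12 m.
Total head at PZ-6: h = z + ψ = 23.06 + 72.12 = 95.18 m.
Pressure head at PZ-10: ψ = P/(ρg) = 706×1000 / (1000 × 9.81) = 71.97 m.
Total head at PZ-10: h = z + ψ = 29.49 + 71.97 = 101.46 m.
Head difference: h(PZ-6) − h(PZ-10) = 95.18 − 101.46 = -6.28 m.
Hydraulic gradient: i = |Δh| / L = 6.28 / 806 = 0.00779.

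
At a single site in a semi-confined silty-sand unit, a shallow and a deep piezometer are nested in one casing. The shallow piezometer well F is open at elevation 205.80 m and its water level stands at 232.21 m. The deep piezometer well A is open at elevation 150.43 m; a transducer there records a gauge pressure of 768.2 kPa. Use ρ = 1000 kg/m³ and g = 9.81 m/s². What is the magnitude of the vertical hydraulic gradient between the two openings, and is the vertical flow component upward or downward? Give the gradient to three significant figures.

|i_v| ≈ 0.0627; vertical flow is downward

Total head at well F: h = 232.21 m (water level in the standpipe).
Pressure head at well A: ψ = P/(ρg) = 768.2×1000 / (1000 × 9.81) = 78.31 m.
Total head at well A: h = z + ψ = 150.43 + 78.31 = 228.74 m.
Δh = h(well F) − h(well A) = 232.21 − 228.74 = 3.47 m.
Vertical separation Δz = 205.80 − 150.43 = 55.37 m.
|i_v| = |Δh| / Δz = 3.47 / 55.37 = 0.0627.
Head is higher in the shallow piezometer, so vertical flow is downward (recharge condition).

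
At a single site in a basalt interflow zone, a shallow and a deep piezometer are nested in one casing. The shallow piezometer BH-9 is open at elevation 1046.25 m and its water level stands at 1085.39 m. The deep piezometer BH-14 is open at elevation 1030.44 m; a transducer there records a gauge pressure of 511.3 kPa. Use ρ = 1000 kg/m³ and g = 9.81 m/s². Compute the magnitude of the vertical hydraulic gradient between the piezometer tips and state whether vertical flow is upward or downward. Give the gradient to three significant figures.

Total head at BH-9: h = 1085.39 m (water level in the standpipe).
Pressure head at BH-14: ψ = P/(ρg) = 511.3×1000 / (1000 × 9.81) = 52.12 m.
Total head at BH-14: h = z + ψ = 1030.44 + 52.12 = 1082.56 m.
Δh = h(BH-9) − h(BH-14) = 1085.39 − 1082.56 = 2.83 m.
Vertical separation Δz = 1046.25 − 1030.44 = 15.81 m.
|i_v| = |Δh| / Δz = 2.83 / 15.81 = 0.179.
Head is higher in the shallow piezometer, so vertical flow is downward (recharge condition).

|i_v| ≈ 0.179; vertical flow is downward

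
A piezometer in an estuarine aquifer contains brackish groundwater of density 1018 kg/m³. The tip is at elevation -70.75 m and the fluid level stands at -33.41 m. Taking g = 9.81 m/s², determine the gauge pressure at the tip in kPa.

P ≈ 373 kPa

Pressure head ψ = h − z = -33.41 − (-70.75) = 37.34 m.
P = ρgψ = 1018 × 9.81 × 37.34 = 372899 Pa ≈ 373 kPa.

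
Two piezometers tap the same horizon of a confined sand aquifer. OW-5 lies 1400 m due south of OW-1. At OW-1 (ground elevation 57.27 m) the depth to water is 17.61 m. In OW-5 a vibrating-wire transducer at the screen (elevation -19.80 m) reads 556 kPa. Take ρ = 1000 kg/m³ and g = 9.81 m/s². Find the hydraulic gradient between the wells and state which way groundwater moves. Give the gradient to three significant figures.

Total head at OW-1: h = 57.27 − 17.61 = 39.66 m.
Pressure head at OW-5: ψ = P/(ρg) = 556×1000 / (1000 × 9.81) = 56.68 m.
Total head at OW-5: h = z + ψ = -19.80 + 56.68 = 36.88 m.
Head difference: h(OW-1) − h(OW-5) = 39.66 − 36.88 = 2.78 m.
Hydraulic gradient: i = |Δh| / L = 2.78 / 1400 = 0.00199.
Flow is from higher to lower head: from OW-1 toward OW-5, i.e. toward the south.

i ≈ 0.00199; groundwater flows toward the south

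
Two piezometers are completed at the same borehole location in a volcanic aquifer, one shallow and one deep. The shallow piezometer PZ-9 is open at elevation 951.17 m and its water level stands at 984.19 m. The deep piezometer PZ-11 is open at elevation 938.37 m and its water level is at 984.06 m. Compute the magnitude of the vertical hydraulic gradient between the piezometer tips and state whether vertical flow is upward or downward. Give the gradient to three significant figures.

Total head at PZ-9: h = 984.19 m (water level in the standpipe).
Total head at PZ-11: h = 984.06 m.
Δh = h(PZ-9) − h(PZ-11) = 984.19 − 984.06 = 0.13 m.
Vertical separation Δz = 951.17 − 938.37 = 12.80 m.
|i_v| = |Δh| / Δz = 0.13 / 12.80 = 0.0102.
Head is higher in the shallow piezometer, so vertical flow is downward (recharge condition).

|i_v| ≈ 0.0102; vertical flow is downward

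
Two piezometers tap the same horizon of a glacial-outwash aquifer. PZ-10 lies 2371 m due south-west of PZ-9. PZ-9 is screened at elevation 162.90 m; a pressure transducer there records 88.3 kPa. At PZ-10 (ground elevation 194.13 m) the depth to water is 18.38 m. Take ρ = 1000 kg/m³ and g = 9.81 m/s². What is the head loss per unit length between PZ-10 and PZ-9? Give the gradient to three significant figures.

i ≈ 0.00162 m/m

Pressure head at PZ-9: ψ = P/(ρg) = 88.3×1000 / (1000 × 9.81) = 9.00 m.
Total head at PZ-9: h = z + ψ = 162.90 + 9.00 = 171.90 m.
Total head at PZ-10: h = 194.13 − 18.38 = 175.75 m.
Head difference: h(PZ-9) − h(PZ-10) = 171.90 − 175.75 = -3.85 m.
Hydraulic gradient: i = |Δh| / L = 3.85 / 2371 = 0.00162.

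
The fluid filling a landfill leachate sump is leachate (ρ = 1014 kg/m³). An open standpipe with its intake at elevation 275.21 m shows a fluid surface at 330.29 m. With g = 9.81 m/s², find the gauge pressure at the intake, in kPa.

P ≈ 548 kPa

Pressure head ψ = h − z = 330.29 − 275.21 = 55.08 m.
P = ρgψ = 1014 × 9.81 × 55.08 = 547899 Pa ≈ 548 kPa.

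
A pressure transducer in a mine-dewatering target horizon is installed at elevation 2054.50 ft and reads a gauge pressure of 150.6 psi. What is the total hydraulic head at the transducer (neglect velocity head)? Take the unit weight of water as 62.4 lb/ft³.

ψ = 144·P/γ = 144 × 150.6 / 62.4 = 347.54 ft.
h = z + ψ = 2054.50 + 347.54 = 2402.04 ft.

h ≈ 2402.04 ft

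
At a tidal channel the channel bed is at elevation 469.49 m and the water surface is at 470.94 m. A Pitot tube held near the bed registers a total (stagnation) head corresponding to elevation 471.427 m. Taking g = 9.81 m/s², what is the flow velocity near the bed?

Near the bed, under hydrostatic conditions, the piezometric head (z + ψ) equals the free-surface elevation, 470.94 m.
Velocity head = total − piezometric = 471.427 − 470.94 = 0.487 m.
v = √(2g·h_v) = √(2 × 9.81 × 0.487) = 3.09 m/s.

v ≈ 3.09 m/s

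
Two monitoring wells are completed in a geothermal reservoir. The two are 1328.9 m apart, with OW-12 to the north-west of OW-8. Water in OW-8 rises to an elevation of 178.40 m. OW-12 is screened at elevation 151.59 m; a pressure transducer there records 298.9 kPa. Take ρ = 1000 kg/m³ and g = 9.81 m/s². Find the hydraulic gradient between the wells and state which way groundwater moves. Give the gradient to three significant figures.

Total head at OW-8: h = 178.40 m (water level in the piezometer is the total head).
Pressure head at OW-12: ψ = P/(ρg) = 298.9×1000 / (1000 × 9.81) = 30.47 m.
Total head at OW-12: h = z + ψ = 151.59 + 30.47 = 182.06 m.
Head difference: h(OW-8) − h(OW-12) = 178.40 − 182.06 = -3.66 m.
Hydraulic gradient: i = |Δh| / L = 3.66 / 1328.9 = 0.00275.
Flow is from higher to lower head: from OW-12 toward OW-8, i.e. toward the south-east.

i ≈ 0.00275; groundwater flows toward the south-east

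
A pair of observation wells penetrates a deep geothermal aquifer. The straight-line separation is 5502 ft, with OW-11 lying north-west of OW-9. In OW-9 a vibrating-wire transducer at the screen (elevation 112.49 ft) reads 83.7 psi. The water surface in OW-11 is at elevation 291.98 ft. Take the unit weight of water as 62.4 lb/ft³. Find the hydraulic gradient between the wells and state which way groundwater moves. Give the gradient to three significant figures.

i ≈ 0.00248; groundwater flows toward the north-west

Pressure head at OW-9: ψ = 144·P/γ = 144 × 83.7 / 62.4 = 193.15 ft.
Total head at OW-9: h = z + ψ = 112.49 + 193.15 = 305.64 ft.
Total head at OW-11: h = 291.98 ft (water level in the piezometer is the total head).
Head difference: h(OW-9) − h(OW-11) = 305.64 − 291.98 = 13.66 ft.
Hydraulic gradient: i = |Δh| / L = 13.66 / 5502 = 0.00248.
Flow is from higher to lower head: from OW-9 toward OW-11, i.e. toward the north-west.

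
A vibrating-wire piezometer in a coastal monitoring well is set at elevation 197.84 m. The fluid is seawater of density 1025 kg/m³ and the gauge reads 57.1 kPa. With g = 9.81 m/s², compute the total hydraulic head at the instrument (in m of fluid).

h ≈ 203.52 m

ψ = P/(ρg) = 57.1×1000 / (1025 × 9.81) = 5.68 m.
h = z + ψ = 197.84 + 5.68 = 203.52 m.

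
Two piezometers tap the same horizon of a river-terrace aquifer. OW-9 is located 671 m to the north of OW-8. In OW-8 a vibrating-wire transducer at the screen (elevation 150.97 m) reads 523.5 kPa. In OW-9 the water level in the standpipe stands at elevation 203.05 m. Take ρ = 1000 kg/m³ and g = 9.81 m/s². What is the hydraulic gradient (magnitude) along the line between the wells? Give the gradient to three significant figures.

Pressure head at OW-8: ψ = P/(ρg) = 523.5×1000 / (1000 × 9.81) = 53.36 m.
Total head at OW-8: h = z + ψ = 150.97 + 53.36 = 204.33 m.
Total head at OW-9: h = 203.05 m (water level in the piezometer is the total head).
Head difference: h(OW-8) − h(OW-9) = 204.33 − 203.05 = 1.28 m.
Hydraulic gradient: i = |Δh| / L = 1.28 / 671 = 0.00191.

i ≈ 0.00191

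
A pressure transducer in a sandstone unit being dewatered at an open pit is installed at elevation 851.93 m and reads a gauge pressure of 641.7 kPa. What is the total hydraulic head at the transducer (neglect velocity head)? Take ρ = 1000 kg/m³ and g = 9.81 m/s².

h ≈ 917.34 m

ψ = P/(ρg) = 641.7×1000 / (1000 × 9.81) = 65.41 m.
h = z + ψ = 851.93 + 65.41 = 917.34 m.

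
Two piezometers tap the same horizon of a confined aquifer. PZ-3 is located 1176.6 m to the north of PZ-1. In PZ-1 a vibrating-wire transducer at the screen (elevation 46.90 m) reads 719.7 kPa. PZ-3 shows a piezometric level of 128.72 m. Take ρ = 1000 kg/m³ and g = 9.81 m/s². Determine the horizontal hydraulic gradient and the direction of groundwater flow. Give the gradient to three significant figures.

i ≈ 0.00719; groundwater flows toward the south

Pressure head at PZ-1: ψ = P/(ρg) = 719.7×1000 / (1000 × 9.81) = 73.36 m.
Total head at PZ-1: h = z + ψ = 46.90 + 73.36 = 120.26 m.
Total head at PZ-3: h = 128.72 m (water level in the piezometer is the total head).
Head difference: h(PZ-1) − h(PZ-3) = 120.26 − 128.72 = -8.46 m.
Hydraulic gradient: i = |Δh| / L = 8.46 / 1176.6 = 0.00719.
Flow is from higher to lower head: from PZ-3 toward PZ-1, i.e. toward the south.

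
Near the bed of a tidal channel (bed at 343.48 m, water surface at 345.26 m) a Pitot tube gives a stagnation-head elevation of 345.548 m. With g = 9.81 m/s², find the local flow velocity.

Near the bed, under hydrostatic conditions, the piezometric head (z + ψ) equals the free-surface elevation, 345.26 m.
Velocity head = total − piezometric = 345.548 − 345.26 = 0.288 m.
v = √(2g·h_v) = √(2 × 9.81 × 0.288) = 2.38 m/s.

v ≈ 2.38 m/s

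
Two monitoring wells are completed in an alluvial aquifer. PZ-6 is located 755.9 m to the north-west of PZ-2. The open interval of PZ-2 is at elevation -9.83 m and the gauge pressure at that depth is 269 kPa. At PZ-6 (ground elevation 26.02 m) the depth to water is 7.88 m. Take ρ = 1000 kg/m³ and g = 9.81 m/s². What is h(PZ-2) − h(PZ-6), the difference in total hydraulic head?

Δh ≈ -0.55 m

Pressure head at PZ-2: ψ = P/(ρg) = 269×1000 / (1000 × 9.81) = 27.42 m.
Total head at PZ-2: h = z + ψ = -9.83 + 27.42 = 17.59 m.
Total head at PZ-6: h = 26.02 − 7.88 = 18.14 m.
Head difference: h(PZ-2) − h(PZ-6) = 17.59 − 18.14 = -0.55 m.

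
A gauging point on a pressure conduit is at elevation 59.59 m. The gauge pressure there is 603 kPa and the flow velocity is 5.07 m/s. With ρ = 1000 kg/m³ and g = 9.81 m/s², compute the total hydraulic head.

h ≈ 122.37 m

Pressure head ψ = P/(ρg) = 603×1000 / (1000 × 9.81) = 61.47 m.
Velocity head = v²/(2g) = 5.07² / (2 × 9.81) = 1.310 m.
h = z + ψ + v²/(2g) = 59.59 + 61.47 + 1.310 = 122.37 m.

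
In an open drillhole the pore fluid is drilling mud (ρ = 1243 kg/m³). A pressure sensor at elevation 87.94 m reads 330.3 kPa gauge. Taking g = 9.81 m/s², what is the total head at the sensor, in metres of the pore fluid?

ψ = P/(ρg) = 330.3×1000 / (1243 × 9.81) = 27.09 m.
h = z + ψ = 87.94 + 27.09 = 115.03 m.

h ≈ 115.03 m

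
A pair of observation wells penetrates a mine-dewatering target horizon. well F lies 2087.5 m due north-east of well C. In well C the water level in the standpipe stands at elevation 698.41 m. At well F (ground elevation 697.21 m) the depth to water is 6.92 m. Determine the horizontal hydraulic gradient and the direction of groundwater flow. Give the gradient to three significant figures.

Total head at well C: h = 698.41 m (water level in the piezometer is the total head).
Total head at well F: h = 697.21 − 6.92 = 690.29 m.
Head difference: h(well C) − h(well F) = 698.41 − 690.29 = 8.12 m.
Hydraulic gradient: i = |Δh| / L = 8.12 / 2087.5 = 0.00389.
Flow is from higher to lower head: from well C toward well F, i.e. toward the north-east.

i ≈ 0.00389; groundwater flows toward the north-east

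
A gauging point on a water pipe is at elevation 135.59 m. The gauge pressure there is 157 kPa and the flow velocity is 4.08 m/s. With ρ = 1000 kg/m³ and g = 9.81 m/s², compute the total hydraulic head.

Pressure head ψ = P/(ρg) = 157×1000 / (1000 × 9.81) = 16.00 m.
Velocity head = v²/(2g) = 4.08² / (2 × 9.81) = 0.848 m.
h = z + ψ + v²/(2g) = 135.59 + 16.00 + 0.848 = 152.44 m.

h ≈ 152.44 m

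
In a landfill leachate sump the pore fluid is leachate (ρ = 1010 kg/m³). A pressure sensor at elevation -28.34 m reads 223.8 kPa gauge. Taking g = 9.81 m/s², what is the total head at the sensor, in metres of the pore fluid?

h ≈ -5.75 m

ψ = P/(ρg) = 223.8×1000 / (1010 × 9.81) = 22.59 m.
h = z + ψ = -28.34 + 22.59 = -5.75 m.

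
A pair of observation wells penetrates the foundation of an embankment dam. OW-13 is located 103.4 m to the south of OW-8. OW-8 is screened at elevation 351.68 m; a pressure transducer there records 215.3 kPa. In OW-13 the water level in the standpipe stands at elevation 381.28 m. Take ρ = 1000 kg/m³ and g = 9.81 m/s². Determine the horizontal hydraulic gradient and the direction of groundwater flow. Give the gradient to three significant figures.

i ≈ 0.0740; groundwater flows toward the north

Pressure head at OW-8: ψ = P/(ρg) = 215.3×1000 / (1000 × 9.81) = 21.95 m.
Total head at OW-8: h = z + ψ = 351.68 + 21.95 = 373.63 m.
Total head at OW-13: h = 381.28 m (water level in the piezometer is the total head).
Head difference: h(OW-8) − h(OW-13) = 373.63 − 381.28 = -7.65 m.
Hydraulic gradient: i = |Δh| / L = 7.65 / 103.4 = 0.0740.
Flow is from higher to lower head: from OW-13 toward OW-8, i.e. toward the north.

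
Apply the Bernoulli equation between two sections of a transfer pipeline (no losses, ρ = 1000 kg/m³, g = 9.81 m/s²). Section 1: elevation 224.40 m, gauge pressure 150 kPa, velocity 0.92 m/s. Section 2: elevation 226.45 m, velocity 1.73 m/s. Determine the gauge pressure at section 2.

Pressure head at 1: ψ₁ = P₁/(ρg) = 150×1000 / (1000 × 9.81) = 15.29 m.
Velocity heads: v₁²/2g = 0.92²/19.62 = 0.043 m; v₂²/2g = 1.73²/19.62 = 0.153 m.
Total head H = z₁ + ψ₁ + v₁²/2g = 224.40 + 15.29 + 0.043 = 239.73 m.
ψ₂ = H − z₂ − v₂²/2g = 239.73 − 226.45 − 0.153 = 13.13 m.
P₂ = ρgψ₂ = 1000 × 9.81 × 13.13 ≈ 129 kPa.

P₂ ≈ 129 kPa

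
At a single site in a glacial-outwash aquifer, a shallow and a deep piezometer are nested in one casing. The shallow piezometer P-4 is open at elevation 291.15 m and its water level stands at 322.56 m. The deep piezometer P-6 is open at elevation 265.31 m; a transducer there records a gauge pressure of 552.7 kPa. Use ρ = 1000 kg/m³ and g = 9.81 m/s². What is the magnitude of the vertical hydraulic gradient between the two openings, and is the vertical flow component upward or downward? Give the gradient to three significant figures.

Total head at P-4: h = 322.56 m (water level in the standpipe).
Pressure head at P-6: ψ = P/(ρg) = 552.7×1000 / (1000 × 9.81) = 56.34 m.
Total head at P-6: h = z + ψ = 265.31 + 56.34 = 321.65 m.
Δh = h(P-4) − h(P-6) = 322.56 − 321.65 = 0.91 m.
Vertical separation Δz = 291.15 − 265.31 = 25.84 m.
|i_v| = |Δh| / Δz = 0.91 / 25.84 = 0.0352.
Head is higher in the shallow piezometer, so vertical flow is downward (recharge condition).

|i_v| ≈ 0.0352; vertical flow is downward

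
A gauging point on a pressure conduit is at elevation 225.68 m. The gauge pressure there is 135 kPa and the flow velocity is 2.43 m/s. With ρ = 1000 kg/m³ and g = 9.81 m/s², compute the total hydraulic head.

Pressure head ψ = P/(ρg) = 135×1000 / (1000 × 9.81) = 13.76 m.
Velocity head = v²/(2g) = 2.43² / (2 × 9.81) = 0.301 m.
h = z + ψ + v²/(2g) = 225.68 + 13.76 + 0.301 = 239.74 m.

h ≈ 239.74 m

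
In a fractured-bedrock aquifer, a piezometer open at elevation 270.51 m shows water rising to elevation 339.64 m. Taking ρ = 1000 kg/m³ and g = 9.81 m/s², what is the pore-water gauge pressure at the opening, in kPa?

P ≈ 678 kPa

Pressure head ψ = h − z = 339.64 − 270.51 = 69.13 m.
P = ρgψ = 1000 × 9.81 × 69.13 = 678165 Pa ≈ 678 kPa.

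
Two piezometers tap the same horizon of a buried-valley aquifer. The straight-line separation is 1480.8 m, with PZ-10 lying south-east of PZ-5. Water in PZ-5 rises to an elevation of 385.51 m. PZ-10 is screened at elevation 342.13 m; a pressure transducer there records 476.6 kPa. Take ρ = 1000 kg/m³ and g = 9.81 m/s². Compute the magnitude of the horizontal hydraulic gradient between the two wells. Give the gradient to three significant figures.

Total head at PZ-5: h = 385.51 m (water level in the piezometer is the total head).
Pressure head at PZ-10: ψ = P/(ρg) = 476.6×1000 / (1000 × 9.81) = 48.58 m.
Total head at PZ-10: h = z + ψ = 342.13 + 48.58 = 390.71 m.
Head difference: h(PZ-5) − h(PZ-10) = 385.51 − 390.71 = -5.20 m.
Hydraulic gradient: i = |Δh| / L = 5.20 / 1480.8 = 0.00351.

i ≈ 0.00351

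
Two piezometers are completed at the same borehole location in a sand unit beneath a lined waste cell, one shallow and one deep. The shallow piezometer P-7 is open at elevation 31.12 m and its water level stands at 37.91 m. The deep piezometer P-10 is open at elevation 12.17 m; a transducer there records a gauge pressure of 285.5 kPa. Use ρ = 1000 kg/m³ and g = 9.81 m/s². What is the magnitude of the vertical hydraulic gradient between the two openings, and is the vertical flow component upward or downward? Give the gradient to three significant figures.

|i_v| ≈ 0.177; vertical flow is upward

Total head at P-7: h = 37.91 m (water level in the standpipe).
Pressure head at P-10: ψ = P/(ρg) = 285.5×1000 / (1000 × 9.81) = 29.10 m.
Total head at P-10: h = z + ψ = 12.17 + 29.10 = 41.27 m.
Δh = h(P-7) − h(P-10) = 37.91 − 41.27 = -3.36 m.
Vertical separation Δz = 31.12 − 12.17 = 18.95 m.
|i_v| = |Δh| / Δz = 3.36 / 18.95 = 0.177.
Head is higher in the deep piezometer, so vertical flow is upward (discharge condition).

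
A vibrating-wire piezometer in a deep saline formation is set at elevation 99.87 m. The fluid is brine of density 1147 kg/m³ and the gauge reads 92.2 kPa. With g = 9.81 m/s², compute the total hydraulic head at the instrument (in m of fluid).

ψ = P/(ρg) = 92.2×1000 / (1147 × 9.81) = 8.19 m.
h = z + ψ = 99.87 + 8.19 = 108.06 m.

h ≈ 108.06 m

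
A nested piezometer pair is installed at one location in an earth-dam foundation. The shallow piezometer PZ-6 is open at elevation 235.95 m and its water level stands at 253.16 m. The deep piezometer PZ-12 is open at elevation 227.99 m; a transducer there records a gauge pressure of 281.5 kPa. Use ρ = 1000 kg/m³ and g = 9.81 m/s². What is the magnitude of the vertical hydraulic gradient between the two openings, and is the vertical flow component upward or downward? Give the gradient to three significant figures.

|i_v| ≈ 0.443; vertical flow is upward

Total head at PZ-6: h = 253.16 m (water level in the standpipe).
Pressure head at PZ-12: ψ = P/(ρg) = 281.5×1000 / (1000 × 9.81) = 28.70 m.
Total head at PZ-12: h = z + ψ = 227.99 + 28.70 = 256.69 m.
Δh = h(PZ-6) − h(PZ-12) = 253.16 − 256.69 = -3.53 m.
Vertical separation Δz = 235.95 − 227.99 = 7.96 m.
|i_v| = |Δh| / Δz = 3.53 / 7.96 = 0.443.
Head is higher in the deep piezometer, so vertical flow is upward (discharge condition).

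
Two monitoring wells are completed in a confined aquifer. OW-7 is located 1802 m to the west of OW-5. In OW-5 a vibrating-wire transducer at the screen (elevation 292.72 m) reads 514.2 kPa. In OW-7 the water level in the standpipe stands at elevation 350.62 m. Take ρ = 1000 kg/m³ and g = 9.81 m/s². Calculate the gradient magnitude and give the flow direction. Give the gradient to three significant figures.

i ≈ 0.00304; groundwater flows toward the east

Pressure head at OW-5: ψ = P/(ρg) = 514.2×1000 / (1000 × 9.81) = 52.42 m.
Total head at OW-5: h = z + ψ = 292.72 + 52.42 = 345.14 m.
Total head at OW-7: h = 350.62 m (water level in the piezometer is the total head).
Head difference: h(OW-5) − h(OW-7) = 345.14 − 350.62 = -5.48 m.
Hydraulic gradient: i = |Δh| / L = 5.48 / 1802 = 0.00304.
Flow is from higher to lower head: from OW-7 toward OW-5, i.e. toward the east.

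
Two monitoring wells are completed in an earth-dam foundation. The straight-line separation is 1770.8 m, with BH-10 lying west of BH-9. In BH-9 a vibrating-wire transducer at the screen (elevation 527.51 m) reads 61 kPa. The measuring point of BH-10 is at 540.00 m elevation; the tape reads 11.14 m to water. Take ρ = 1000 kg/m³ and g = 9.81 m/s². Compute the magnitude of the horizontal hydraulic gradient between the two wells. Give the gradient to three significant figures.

i ≈ 0.00275

Pressure head at BH-9: ψ = P/(ρg) = 61×1000 / (1000 × 9.81) = 6.22 m.
Total head at BH-9: h = z + ψ = 527.51 + 6.22 = 533.73 m.
Total head at BH-10: h = 540.00 − 11.14 = 528.86 m.
Head difference: h(BH-9) − h(BH-10) = 533.73 − 528.86 = 4.87 m.
Hydraulic gradient: i = |Δh| / L = 4.87 / 1770.8 = 0.00275.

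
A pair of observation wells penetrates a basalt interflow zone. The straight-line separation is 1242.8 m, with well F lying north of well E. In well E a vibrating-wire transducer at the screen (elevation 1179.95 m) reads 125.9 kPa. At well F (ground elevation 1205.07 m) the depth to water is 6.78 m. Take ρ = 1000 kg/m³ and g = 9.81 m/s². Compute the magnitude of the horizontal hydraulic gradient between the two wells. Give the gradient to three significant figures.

i ≈ 0.00443

Pressure head at well E: ψ = P/(ρg) = 125.9×1000 / (1000 × 9.81) = 12.83 m.
Total head at well E: h = z + ψ = 1179.95 + 12.83 = 1192.78 m.
Total head at well F: h = 1205.07 − 6.78 = 1198.29 m.
Head difference: h(well E) − h(well F) = 1192.78 − 1198.29 = -5.51 m.
Hydraulic gradient: i = |Δh| / L = 5.51 / 1242.8 = 0.00443.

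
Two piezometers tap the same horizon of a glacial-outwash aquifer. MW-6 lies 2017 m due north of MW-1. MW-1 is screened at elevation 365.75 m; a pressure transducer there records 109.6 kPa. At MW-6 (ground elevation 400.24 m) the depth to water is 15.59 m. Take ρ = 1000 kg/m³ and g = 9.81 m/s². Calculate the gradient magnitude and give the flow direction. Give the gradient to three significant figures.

i ≈ 0.00383; groundwater flows toward the south

Pressure head at MW-1: ψ = P/(ρg) = 109.6×1000 / (1000 × 9.81) = 11.17 m.
Total head at MW-1: h = z + ψ = 365.75 + 11.17 = 376.92 m.
Total head at MW-6: h = 400.24 − 15.59 = 384.65 m.
Head difference: h(MW-1) − h(MW-6) = 376.92 − 384.65 = -7.73 m.
Hydraulic gradient: i = |Δh| / L = 7.73 / 2017 = 0.00383.
Flow is from higher to lower head: from MW-6 toward MW-1, i.e. toward the south.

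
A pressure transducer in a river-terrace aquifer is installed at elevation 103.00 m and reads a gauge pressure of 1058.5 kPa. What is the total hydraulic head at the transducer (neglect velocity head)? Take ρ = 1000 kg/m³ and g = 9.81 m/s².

ψ = P/(ρg) = 1058.5×1000 / (1000 × 9.81) = 107.90 m.
h = z + ψ = 103.00 + 107.90 = 210.90 m.

h ≈ 210.90 m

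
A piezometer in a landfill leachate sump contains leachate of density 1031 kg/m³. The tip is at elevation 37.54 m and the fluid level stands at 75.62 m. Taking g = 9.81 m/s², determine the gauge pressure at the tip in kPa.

P ≈ 385 kPa

Pressure head ψ = h − z = 75.62 − 37.54 = 38.08 m.
P = ρgψ = 1031 × 9.81 × 38.08 = 385145 Pa ≈ 385 kPa.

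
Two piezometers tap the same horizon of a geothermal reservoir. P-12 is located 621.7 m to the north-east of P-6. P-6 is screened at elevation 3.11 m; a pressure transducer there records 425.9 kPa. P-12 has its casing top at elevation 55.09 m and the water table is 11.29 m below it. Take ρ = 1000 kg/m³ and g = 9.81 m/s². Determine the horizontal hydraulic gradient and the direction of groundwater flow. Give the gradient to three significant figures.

Pressure head at P-6: ψ = P/(ρg) = 425.9×1000 / (1000 × 9.81) = 43.41 m.
Total head at P-6: h = z + ψ = 3.11 + 43.41 = 46.52 m.
Total head at P-12: h = 55.09 − 11.29 = 43.80 m.
Head difference: h(P-6) − h(P-12) = 46.52 − 43.80 = 2.72 m.
Hydraulic gradient: i = |Δh| / L = 2.72 / 621.7 = 0.00438.
Flow is from higher to lower head: from P-6 toward P-12, i.e. toward the north-east.

i ≈ 0.00438; groundwater flows toward the north-east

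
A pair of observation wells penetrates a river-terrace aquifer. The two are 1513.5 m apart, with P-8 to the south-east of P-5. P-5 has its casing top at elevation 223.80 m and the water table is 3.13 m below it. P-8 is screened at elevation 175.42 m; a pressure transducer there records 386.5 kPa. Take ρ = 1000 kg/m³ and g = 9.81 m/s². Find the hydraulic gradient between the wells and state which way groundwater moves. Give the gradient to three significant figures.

i ≈ 0.00387; groundwater flows toward the south-east

Total head at P-5: h = 223.80 − 3.13 = 220.67 m.
Pressure head at P-8: ψ = P/(ρg) = 386.5×1000 / (1000 × 9.81) = 39.40 m.
Total head at P-8: h = z + ψ = 175.42 + 39.40 = 214.82 m.
Head difference: h(P-5) − h(P-8) = 220.67 − 214.82 = 5.85 m.
Hydraulic gradient: i = |Δh| / L = 5.85 / 1513.5 = 0.00387.
Flow is from higher to lower head: from P-5 toward P-8, i.e. toward the south-east.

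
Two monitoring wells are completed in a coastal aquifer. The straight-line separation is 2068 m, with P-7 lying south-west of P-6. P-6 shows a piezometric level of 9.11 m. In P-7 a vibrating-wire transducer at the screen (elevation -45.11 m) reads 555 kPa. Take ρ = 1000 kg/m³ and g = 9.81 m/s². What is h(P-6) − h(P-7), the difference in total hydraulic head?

Total head at P-6: h = 9.11 m (water level in the piezometer is the total head).
Pressure head at P-7: ψ = P/(ρg) = 555×1000 / (1000 × 9.81) = 56.57 m.
Total head at P-7: h = z + ψ = -45.11 + 56.57 = 11.46 m.
Head difference: h(P-6) − h(P-7) = 9.11 − 11.46 = -2.35 m.

Δh ≈ -2.35 m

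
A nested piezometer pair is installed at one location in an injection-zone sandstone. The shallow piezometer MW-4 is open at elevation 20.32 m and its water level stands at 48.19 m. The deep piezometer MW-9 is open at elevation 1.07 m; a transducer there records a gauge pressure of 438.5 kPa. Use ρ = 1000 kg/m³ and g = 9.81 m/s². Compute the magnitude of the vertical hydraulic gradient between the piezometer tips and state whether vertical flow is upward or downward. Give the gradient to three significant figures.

|i_v| ≈ 0.126; vertical flow is downward

Total head at MW-4: h = 48.19 m (water level in the standpipe).
Pressure head at MW-9: ψ = P/(ρg) = 438.5×1000 / (1000 × 9.81) = 44.70 m.
Total head at MW-9: h = z + ψ = 1.07 + 44.70 = 45.77 m.
Δh = h(MW-4) − h(MW-9) = 48.19 − 45.77 = 2.42 m.
Vertical separation Δz = 20.32 − 1.07 = 19.25 m.
|i_v| = |Δh| / Δz = 2.42 / 19.25 = 0.126.
Head is higher in the shallow piezometer, so vertical flow is downward (recharge condition).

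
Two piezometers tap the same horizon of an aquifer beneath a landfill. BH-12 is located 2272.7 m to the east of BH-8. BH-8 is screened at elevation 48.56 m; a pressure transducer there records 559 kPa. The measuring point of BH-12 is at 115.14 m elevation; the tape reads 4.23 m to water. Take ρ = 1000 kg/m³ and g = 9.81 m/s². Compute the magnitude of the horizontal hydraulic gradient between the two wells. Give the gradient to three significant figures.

Pressure head at BH-8: ψ = P/(ρg) = 559×1000 / (1000 × 9.81) = 56.98 m.
Total head at BH-8: h = z + ψ = 48.56 + 56.98 = 105.54 m.
Total head at BH-12: h = 115.14 − 4.23 = 110.91 m.
Head difference: h(BH-8) − h(BH-12) = 105.54 − 110.91 = -5.37 m.
Hydraulic gradient: i = |Δh| / L = 5.37 / 2272.7 = 0.00236.

i ≈ 0.00236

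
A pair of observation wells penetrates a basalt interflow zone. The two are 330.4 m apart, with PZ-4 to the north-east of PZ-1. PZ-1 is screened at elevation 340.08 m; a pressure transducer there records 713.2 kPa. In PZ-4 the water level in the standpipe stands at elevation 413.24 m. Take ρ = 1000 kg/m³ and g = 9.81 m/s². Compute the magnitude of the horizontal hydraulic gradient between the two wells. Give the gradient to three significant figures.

i ≈ 0.00139

Pressure head at PZ-1: ψ = P/(ρg) = 713.2×1000 / (1000 × 9.81) = 72.70 m.
Total head at PZ-1: h = z + ψ = 340.08 + 72.70 = 412.78 m.
Total head at PZ-4: h = 413.24 m (water level in the piezometer is the total head).
Head difference: h(PZ-1) − h(PZ-4) = 412.78 − 413.24 = -0.46 m.
Hydraulic gradient: i = |Δh| / L = 0.46 / 330.4 = 0.00139.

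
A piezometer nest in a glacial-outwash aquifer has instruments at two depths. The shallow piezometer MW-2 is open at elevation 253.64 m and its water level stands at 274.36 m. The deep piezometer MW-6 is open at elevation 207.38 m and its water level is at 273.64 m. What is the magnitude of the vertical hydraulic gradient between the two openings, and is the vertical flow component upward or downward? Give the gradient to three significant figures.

|i_v| ≈ 0.0156; vertical flow is downward

Total head at MW-2: h = 274.36 m (water level in the standpipe).
Total head at MW-6: h = 273.64 m.
Δh = h(MW-2) − h(MW-6) = 274.36 − 273.64 = 0.72 m.
Vertical separation Δz = 253.64 − 207.38 = 46.26 m.
|i_v| = |Δh| / Δz = 0.72 / 46.26 = 0.0156.
Head is higher in the shallow piezometer, so vertical flow is downward (recharge condition).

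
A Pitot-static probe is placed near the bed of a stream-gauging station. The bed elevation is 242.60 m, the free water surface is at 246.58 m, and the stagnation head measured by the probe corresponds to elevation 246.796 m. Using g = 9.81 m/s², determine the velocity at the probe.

v ≈ 2.06 m/s

Near the bed, under hydrostatic conditions, the piezometric head (z + ψ) equals the free-surface elevation, 246.58 m.
Velocity head = total − piezometric = 246.796 − 246.58 = 0.216 m.
v = √(2g·h_v) = √(2 × 9.81 × 0.216) = 2.06 m/s.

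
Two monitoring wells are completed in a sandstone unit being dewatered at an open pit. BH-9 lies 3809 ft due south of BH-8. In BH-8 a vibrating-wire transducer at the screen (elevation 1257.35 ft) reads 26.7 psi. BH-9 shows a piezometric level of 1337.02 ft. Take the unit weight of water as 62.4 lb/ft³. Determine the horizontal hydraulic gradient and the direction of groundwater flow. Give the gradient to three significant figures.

i ≈ 0.00474; groundwater flows toward the north

Pressure head at BH-8: ψ = 144·P/γ = 144 × 26.7 / 62.4 = 61.62 ft.
Total head at BH-8: h = z + ψ = 1257.35 + 61.62 = 1318.97 ft.
Total head at BH-9: h = 1337.02 ft (water level in the piezometer is the total head).
Head difference: h(BH-8) − h(BH-9) = 1318.97 − 1337.02 = -18.05 ft.
Hydraulic gradient: i = |Δh| / L = 18.05 / 3809 = 0.00474.
Flow is from higher to lower head: from BH-9 toward BH-8, i.e. toward the north.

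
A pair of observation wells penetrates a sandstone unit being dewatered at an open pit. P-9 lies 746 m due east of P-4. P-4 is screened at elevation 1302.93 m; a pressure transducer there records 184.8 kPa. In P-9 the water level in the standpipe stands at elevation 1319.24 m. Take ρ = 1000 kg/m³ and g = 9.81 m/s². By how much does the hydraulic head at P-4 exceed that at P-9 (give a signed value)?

Pressure head at P-4: ψ = P/(ρg) = 184.8×1000 / (1000 × 9.81) = 18.84 m.
Total head at P-4: h = z + ψ = 1302.93 + 18.84 = 1321.77 m.
Total head at P-9: h = 1319.24 m (water level in the piezometer is the total head).
Head difference: h(P-4) − h(P-9) = 1321.77 − 1319.24 = 2.53 m.

Δh ≈ 2.53 m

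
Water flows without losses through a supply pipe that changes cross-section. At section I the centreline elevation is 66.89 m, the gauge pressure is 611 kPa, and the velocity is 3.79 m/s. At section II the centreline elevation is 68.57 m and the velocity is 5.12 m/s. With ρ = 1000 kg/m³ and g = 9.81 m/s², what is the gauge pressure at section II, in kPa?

P₂ ≈ 589 kPa

Pressure head at I: ψ₁ = P₁/(ρg) = 611×1000 / (1000 × 9.81) = 62.28 m.
Velocity heads: v₁²/2g = 3.79²/19.62 = 0.732 m; v₂²/2g = 5.12²/19.62 = 1.336 m.
Total head H = z₁ + ψ₁ + v₁²/2g = 66.89 + 62.28 + 0.732 = 129.90 m.
ψ₂ = H − z₂ − v₂²/2g = 129.90 − 68.57 − 1.336 = 59.99 m.
P₂ = ρgψ₂ = 1000 × 9.81 × 59.99 ≈ 589 kPa.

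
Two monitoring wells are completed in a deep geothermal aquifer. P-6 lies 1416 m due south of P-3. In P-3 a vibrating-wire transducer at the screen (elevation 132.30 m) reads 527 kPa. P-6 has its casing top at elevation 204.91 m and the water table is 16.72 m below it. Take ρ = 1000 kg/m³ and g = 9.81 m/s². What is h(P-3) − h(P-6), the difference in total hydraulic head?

Pressure head at P-3: ψ = P/(ρg) = 527×1000 / (1000 × 9.81) = 53.72 m.
Total head at P-3: h = z + ψ = 132.30 + 53.72 = 186.02 m.
Total head at P-6: h = 204.91 − 16.72 = 188.19 m.
Head difference: h(P-3) − h(P-6) = 186.02 − 188.19 = -2.17 m.

Δh ≈ -2.17 m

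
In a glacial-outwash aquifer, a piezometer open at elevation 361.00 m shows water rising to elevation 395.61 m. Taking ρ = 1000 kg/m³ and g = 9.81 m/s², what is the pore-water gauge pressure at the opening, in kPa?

P ≈ 340 kPa

Pressure head ψ = h − z = 395.61 − 361.00 = 34.61 m.
P = ρgψ = 1000 × 9.81 × 34.61 = 339524 Pa ≈ 340 kPa.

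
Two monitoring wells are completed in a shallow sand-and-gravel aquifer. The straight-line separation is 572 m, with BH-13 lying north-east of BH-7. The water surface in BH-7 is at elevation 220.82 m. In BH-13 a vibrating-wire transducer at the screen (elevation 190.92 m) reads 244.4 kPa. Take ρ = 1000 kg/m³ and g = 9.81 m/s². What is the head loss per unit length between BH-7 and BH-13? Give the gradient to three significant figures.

Total head at BH-7: h = 220.82 m (water level in the piezometer is the total head).
Pressure head at BH-13: ψ = P/(ρg) = 244.4×1000 / (1000 × 9.81) = 24.91 m.
Total head at BH-13: h = z + ψ = 190.92 + 24.91 = 215.83 m.
Head difference: h(BH-7) − h(BH-13) = 220.82 − 215.83 = 4.99 m.
Hydraulic gradient: i = |Δh| / L = 4.99 / 572 = 0.00872.

i ≈ 0.00872 m/m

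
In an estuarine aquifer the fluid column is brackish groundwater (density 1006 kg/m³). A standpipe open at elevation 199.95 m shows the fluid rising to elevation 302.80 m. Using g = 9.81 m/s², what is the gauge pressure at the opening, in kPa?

Pressure head ψ = h − z = 302.80 − 199.95 = 102.85 m.
P = ρgψ = 1006 × 9.81 × 102.85 = 1015012 Pa ≈ 1020 kPa.

P ≈ 1020 kPa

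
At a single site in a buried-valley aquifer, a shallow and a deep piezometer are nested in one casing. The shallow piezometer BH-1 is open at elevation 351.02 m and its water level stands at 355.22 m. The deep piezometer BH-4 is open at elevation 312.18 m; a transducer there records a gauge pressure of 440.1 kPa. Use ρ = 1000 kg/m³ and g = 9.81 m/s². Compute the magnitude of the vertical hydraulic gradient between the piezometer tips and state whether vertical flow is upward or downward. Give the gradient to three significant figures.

|i_v| ≈ 0.0469; vertical flow is upward

Total head at BH-1: h = 355.22 m (water level in the standpipe).
Pressure head at BH-4: ψ = P/(ρg) = 440.1×1000 / (1000 × 9.81) = 44.86 m.
Total head at BH-4: h = z + ψ = 312.18 + 44.86 = 357.04 m.
Δh = h(BH-1) − h(BH-4) = 355.22 − 357.04 = -1.82 m.
Vertical separation Δz = 351.02 − 312.18 = 38.84 m.
|i_v| = |Δh| / Δz = 1.82 / 38.84 = 0.0469.
Head is higher in the deep piezometer, so vertical flow is upward (discharge condition).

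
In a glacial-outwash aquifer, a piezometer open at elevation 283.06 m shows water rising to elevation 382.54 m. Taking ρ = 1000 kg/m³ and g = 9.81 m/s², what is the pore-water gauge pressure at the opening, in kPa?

Pressure head ψ = h − z = 382.54 − 283.06 = 99.48 m.
P = ρgψ = 1000 × 9.81 × 99.48 = 975899 Pa ≈ 976 kPa.

P ≈ 976 kPa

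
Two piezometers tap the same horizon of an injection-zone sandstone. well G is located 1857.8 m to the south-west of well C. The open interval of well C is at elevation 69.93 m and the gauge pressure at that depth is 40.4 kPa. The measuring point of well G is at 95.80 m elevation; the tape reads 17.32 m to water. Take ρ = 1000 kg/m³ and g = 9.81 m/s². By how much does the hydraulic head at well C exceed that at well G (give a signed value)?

Pressure head at well C: ψ = P/(ρg) = 40.4×1000 / (1000 × 9.81) = 4.12 m.
Total head at well C: h = z + ψ = 69.93 + 4.12 = 74.05 m.
Total head at well G: h = 95.80 − 17.32 = 78.48 m.
Head difference: h(well C) − h(well G) = 74.05 − 78.48 = -4.43 m.

Δh ≈ -4.43 m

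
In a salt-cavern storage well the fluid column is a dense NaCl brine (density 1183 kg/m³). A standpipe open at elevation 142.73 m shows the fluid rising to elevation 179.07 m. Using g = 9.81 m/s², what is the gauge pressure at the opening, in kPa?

P ≈ 422 kPa

Pressure head ψ = h − z = 179.07 − 142.73 = 36.34 m.
P = ρgψ = 1183 × 9.81 × 36.34 = 421734 Pa ≈ 422 kPa.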